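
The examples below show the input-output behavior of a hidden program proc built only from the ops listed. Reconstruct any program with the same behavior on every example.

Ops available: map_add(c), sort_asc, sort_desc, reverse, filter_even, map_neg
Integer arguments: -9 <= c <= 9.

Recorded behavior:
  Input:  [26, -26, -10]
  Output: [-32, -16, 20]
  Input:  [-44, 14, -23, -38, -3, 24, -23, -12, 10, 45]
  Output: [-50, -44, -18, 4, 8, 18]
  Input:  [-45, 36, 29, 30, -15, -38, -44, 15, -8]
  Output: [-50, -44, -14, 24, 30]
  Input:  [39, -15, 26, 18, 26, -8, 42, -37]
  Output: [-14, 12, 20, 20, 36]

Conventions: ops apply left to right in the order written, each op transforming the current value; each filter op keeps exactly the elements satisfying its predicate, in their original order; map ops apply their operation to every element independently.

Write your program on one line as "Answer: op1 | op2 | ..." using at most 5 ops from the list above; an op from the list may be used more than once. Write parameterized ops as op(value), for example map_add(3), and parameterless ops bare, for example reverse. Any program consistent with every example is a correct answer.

reverse | filter_even | map_add(-6) | sort_desc | reverse

Check, running the answer program on each example:
  [26, -26, -10] -> [-10, -26, 26] -> [-10, -26, 26] -> [-16, -32, 20] -> [20, -16, -32] -> [-32, -16, 20]
  [-44, 14, -23, -38, -3, 24, -23, -12, 10, 45] -> [45, 10, -12, -23, 24, -3, -38, -23, 14, -44] -> [10, -12, 24, -38, 14, -44] -> [4, -18, 18, -44, 8, -50] -> [18, 8, 4, -18, -44, -50] -> [-50, -44, -18, 4, 8, 18]
  [-45, 36, 29, 30, -15, -38, -44, 15, -8] -> [-8, 15, -44, -38, -15, 30, 29, 36, -45] -> [-8, -44, -38, 30, 36] -> [-14, -50, -44, 24, 30] -> [30, 24, -14, -44, -50] -> [-50, -44, -14, 24, 30]
  [39, -15, 26, 18, 26, -8, 42, -37] -> [-37, 42, -8, 26, 18, 26, -15, 39] -> [42, -8, 26, 18, 26] -> [36, -14, 20, 12, 20] -> [36, 20, 20, 12, -14] -> [-14, 12, 20, 20, 36]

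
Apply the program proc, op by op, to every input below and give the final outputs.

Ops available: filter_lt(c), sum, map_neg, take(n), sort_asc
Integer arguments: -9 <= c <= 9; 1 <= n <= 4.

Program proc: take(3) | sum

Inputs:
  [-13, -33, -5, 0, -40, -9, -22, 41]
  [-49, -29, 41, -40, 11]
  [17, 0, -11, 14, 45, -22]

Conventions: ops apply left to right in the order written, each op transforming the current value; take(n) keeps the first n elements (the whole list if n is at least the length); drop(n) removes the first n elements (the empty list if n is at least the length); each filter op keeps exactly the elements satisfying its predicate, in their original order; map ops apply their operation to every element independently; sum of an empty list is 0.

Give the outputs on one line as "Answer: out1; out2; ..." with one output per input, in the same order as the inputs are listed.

Execution, op by op:
  [-13, -33, -5, 0, -40, -9, -22, 41] -> [-13, -33, -5] -> -51
  [-49, -29, 41, -40, 11] -> [-49, -29, 41] -> -37
  [17, 0, -11, 14, 45, -22] -> [17, 0, -11] -> 6

-51; -37; 6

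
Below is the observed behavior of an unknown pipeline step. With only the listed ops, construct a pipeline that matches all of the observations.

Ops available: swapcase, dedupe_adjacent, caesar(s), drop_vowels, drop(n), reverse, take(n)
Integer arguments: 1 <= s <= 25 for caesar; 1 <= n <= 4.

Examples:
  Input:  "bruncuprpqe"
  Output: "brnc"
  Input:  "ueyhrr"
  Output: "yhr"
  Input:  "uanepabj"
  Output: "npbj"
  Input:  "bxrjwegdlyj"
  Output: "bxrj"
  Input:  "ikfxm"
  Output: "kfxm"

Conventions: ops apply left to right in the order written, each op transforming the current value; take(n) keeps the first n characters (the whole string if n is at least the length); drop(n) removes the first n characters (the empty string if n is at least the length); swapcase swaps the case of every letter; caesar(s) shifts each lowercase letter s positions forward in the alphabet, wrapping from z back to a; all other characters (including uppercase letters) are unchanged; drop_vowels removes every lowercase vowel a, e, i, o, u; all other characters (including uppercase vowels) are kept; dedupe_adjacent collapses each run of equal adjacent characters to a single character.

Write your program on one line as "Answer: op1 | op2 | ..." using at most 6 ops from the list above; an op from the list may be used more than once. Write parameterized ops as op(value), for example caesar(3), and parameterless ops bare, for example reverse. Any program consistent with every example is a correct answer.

drop_vowels | dedupe_adjacent | swapcase | take(4) | swapcase

Check, running the answer program on each example:
  "bruncuprpqe" -> "brncprpq" -> "brncprpq" -> "BRNCPRPQ" -> "BRNC" -> "brnc"
  "ueyhrr" -> "yhrr" -> "yhr" -> "YHR" -> "YHR" -> "yhr"
  "uanepabj" -> "npbj" -> "npbj" -> "NPBJ" -> "NPBJ" -> "npbj"
  "bxrjwegdlyj" -> "bxrjwgdlyj" -> "bxrjwgdlyj" -> "BXRJWGDLYJ" -> "BXRJ" -> "bxrj"
  "ikfxm" -> "kfxm" -> "kfxm" -> "KFXM" -> "KFXM" -> "kfxm"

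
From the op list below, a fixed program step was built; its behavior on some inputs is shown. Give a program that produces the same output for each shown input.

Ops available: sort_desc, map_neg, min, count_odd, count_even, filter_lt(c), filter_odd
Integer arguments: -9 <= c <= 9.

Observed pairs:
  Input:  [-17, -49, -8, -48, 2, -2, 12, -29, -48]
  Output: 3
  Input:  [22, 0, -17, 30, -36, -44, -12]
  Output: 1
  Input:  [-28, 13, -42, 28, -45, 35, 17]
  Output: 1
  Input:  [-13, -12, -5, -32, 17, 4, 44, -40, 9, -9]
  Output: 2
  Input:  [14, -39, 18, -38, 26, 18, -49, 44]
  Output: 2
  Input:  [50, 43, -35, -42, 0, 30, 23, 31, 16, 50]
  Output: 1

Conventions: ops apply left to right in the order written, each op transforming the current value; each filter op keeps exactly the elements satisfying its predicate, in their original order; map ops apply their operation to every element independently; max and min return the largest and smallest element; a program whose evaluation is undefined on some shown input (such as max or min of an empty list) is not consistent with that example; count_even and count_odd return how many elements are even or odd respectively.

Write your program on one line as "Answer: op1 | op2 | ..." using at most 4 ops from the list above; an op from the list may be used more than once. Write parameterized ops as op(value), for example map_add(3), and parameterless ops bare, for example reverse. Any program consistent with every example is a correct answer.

filter_lt(-6) | filter_odd | count_odd

Check, running the answer program on each example:
  [-17, -49, -8, -48, 2, -2, 12, -29, -48] -> [-17, -49, -8, -48, -29, -48] -> [-17, -49, -29] -> 3
  [22, 0, -17, 30, -36, -44, -12] -> [-17, -36, -44, -12] -> [-17] -> 1
  [-28, 13, -42, 28, -45, 35, 17] -> [-28, -42, -45] -> [-45] -> 1
  [-13, -12, -5, -32, 17, 4, 44, -40, 9, -9] -> [-13, -12, -32, -40, -9] -> [-13, -9] -> 2
  [14, -39, 18, -38, 26, 18, -49, 44] -> [-39, -38, -49] -> [-39, -49] -> 2
  [50, 43, -35, -42, 0, 30, 23, 31, 16, 50] -> [-35, -42] -> [-35] -> 1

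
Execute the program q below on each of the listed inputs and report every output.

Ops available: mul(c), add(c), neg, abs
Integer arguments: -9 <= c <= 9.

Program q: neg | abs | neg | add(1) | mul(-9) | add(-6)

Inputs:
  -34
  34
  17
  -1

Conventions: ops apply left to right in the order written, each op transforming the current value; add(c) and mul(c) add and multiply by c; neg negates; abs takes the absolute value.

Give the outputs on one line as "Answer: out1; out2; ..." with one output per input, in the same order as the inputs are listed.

291; 291; 138; -6

Execution, op by op:
  -34 -> 34 -> 34 -> -34 -> -33 -> 297 -> 291
  34 -> -34 -> 34 -> -34 -> -33 -> 297 -> 291
  17 -> -17 -> 17 -> -17 -> -16 -> 144 -> 138
  -1 -> 1 -> 1 -> -1 -> 0 -> 0 -> -6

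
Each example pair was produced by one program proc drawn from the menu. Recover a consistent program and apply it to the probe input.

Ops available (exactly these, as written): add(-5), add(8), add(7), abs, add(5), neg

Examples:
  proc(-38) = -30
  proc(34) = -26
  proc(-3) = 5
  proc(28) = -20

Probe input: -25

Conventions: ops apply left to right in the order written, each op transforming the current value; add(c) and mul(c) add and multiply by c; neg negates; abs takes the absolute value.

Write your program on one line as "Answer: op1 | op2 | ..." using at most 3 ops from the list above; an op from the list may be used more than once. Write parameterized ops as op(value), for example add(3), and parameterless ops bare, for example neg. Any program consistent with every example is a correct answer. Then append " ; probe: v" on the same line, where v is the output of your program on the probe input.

abs | neg | add(8) ; probe: -17

Check, running the answer program on each example:
  -38 -> 38 -> -38 -> -30
  34 -> 34 -> -34 -> -26
  -3 -> 3 -> -3 -> 5
  28 -> 28 -> -28 -> -20
  probe: -25 -> 25 -> -25 -> -17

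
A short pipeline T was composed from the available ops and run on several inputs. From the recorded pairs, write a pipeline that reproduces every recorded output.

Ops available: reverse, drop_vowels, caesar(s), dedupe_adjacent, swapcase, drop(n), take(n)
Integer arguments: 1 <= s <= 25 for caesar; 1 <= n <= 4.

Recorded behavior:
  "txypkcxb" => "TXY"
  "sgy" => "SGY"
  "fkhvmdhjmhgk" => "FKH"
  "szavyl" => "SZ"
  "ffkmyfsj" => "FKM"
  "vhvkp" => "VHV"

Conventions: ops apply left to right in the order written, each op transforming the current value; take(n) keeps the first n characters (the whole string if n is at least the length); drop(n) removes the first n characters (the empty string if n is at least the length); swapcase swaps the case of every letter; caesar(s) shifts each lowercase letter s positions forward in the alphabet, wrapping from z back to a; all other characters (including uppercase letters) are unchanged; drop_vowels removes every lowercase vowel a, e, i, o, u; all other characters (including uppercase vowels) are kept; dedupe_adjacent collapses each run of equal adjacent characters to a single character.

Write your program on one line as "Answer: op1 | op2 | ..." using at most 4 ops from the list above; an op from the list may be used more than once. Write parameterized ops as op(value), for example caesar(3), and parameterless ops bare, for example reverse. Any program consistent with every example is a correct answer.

dedupe_adjacent | take(3) | drop_vowels | swapcase

Check, running the answer program on each example:
  "txypkcxb" -> "txypkcxb" -> "txy" -> "txy" -> "TXY"
  "sgy" -> "sgy" -> "sgy" -> "sgy" -> "SGY"
  "fkhvmdhjmhgk" -> "fkhvmdhjmhgk" -> "fkh" -> "fkh" -> "FKH"
  "szavyl" -> "szavyl" -> "sza" -> "sz" -> "SZ"
  "ffkmyfsj" -> "fkmyfsj" -> "fkm" -> "fkm" -> "FKM"
  "vhvkp" -> "vhvkp" -> "vhv" -> "vhv" -> "VHV"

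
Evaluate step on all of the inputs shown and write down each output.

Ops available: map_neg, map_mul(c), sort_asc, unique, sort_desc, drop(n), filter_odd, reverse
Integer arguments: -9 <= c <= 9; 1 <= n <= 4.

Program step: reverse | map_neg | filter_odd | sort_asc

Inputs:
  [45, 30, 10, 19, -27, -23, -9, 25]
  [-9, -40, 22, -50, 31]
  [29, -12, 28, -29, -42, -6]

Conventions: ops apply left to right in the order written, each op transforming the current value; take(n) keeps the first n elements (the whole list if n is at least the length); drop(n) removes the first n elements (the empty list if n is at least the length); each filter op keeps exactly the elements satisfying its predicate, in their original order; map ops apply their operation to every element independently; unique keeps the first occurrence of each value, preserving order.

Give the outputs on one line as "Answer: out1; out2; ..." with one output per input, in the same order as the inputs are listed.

[-45, -25, -19, 9, 23, 27]; [-31, 9]; [-29, 29]

Execution, op by op:
  [45, 30, 10, 19, -27, -23, -9, 25] -> [25, -9, -23, -27, 19, 10, 30, 45] -> [-25, 9, 23, 27, -19, -10, -30, -45] -> [-25, 9, 23, 27, -19, -45] -> [-45, -25, -19, 9, 23, 27]
  [-9, -40, 22, -50, 31] -> [31, -50, 22, -40, -9] -> [-31, 50, -22, 40, 9] -> [-31, 9] -> [-31, 9]
  [29, -12, 28, -29, -42, -6] -> [-6, -42, -29, 28, -12, 29] -> [6, 42, 29, -28, 12, -29] -> [29, -29] -> [-29, 29]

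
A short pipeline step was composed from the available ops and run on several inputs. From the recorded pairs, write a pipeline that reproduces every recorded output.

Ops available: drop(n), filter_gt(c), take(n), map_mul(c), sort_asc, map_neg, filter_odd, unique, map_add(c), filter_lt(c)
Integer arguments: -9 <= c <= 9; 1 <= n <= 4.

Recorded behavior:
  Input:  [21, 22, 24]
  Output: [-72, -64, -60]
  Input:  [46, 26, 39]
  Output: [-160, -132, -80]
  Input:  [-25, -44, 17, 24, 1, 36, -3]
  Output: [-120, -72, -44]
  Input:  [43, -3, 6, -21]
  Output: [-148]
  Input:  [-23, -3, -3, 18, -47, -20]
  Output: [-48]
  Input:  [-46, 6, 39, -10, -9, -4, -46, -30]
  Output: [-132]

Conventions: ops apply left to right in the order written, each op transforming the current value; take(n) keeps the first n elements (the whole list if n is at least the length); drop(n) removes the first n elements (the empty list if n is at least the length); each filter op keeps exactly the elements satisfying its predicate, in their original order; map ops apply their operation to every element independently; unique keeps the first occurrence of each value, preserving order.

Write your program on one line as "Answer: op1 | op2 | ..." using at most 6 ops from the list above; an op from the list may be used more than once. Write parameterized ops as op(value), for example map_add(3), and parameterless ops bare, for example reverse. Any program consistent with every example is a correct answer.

map_add(-6) | map_neg | map_mul(4) | filter_lt(-6) | sort_asc

Check, running the answer program on each example:
  [21, 22, 24] -> [15, 16, 18] -> [-15, -16, -18] -> [-60, -64, -72] -> [-60, -64, -72] -> [-72, -64, -60]
  [46, 26, 39] -> [40, 20, 33] -> [-40, -20, -33] -> [-160, -80, -132] -> [-160, -80, -132] -> [-160, -132, -80]
  [-25, -44, 17, 24, 1, 36, -3] -> [-31, -50, 11, 18, -5, 30, -9] -> [31, 50, -11, -18, 5, -30, 9] -> [124, 200, -44, -72, 20, -120, 36] -> [-44, -72, -120] -> [-120, -72, -44]
  [43, -3, 6, -21] -> [37, -9, 0, -27] -> [-37, 9, 0, 27] -> [-148, 36, 0, 108] -> [-148] -> [-148]
  [-23, -3, -3, 18, -47, -20] -> [-29, -9, -9, 12, -53, -26] -> [29, 9, 9, -12, 53, 26] -> [116, 36, 36, -48, 212, 104] -> [-48] -> [-48]
  [-46, 6, 39, -10, -9, -4, -46, -30] -> [-52, 0, 33, -16, -15, -10, -52, -36] -> [52, 0, -33, 16, 15, 10, 52, 36] -> [208, 0, -132, 64, 60, 40, 208, 144] -> [-132] -> [-132]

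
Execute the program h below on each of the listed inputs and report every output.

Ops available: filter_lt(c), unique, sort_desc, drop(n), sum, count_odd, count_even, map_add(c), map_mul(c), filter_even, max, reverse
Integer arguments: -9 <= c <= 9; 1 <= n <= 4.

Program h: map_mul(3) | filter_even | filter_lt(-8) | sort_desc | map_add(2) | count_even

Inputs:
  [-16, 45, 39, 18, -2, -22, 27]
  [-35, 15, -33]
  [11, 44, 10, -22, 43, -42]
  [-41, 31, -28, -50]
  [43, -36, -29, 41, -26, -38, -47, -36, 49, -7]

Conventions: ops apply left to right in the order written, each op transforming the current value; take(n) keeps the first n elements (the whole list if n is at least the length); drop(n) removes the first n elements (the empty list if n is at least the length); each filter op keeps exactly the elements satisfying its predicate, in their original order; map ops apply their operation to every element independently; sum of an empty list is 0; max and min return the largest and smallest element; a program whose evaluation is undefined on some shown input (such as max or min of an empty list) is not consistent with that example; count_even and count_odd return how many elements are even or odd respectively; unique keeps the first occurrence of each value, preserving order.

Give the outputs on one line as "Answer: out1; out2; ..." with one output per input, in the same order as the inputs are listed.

2; 0; 2; 2; 4

Execution, op by op:
  [-16, 45, 39, 18, -2, -22, 27] -> [-48, 135, 117, 54, -6, -66, 81] -> [-48, 54, -6, -66] -> [-48, -66] -> [-48, -66] -> [-46, -64] -> 2
  [-35, 15, -33] -> [-105, 45, -99] -> [] -> [] -> [] -> [] -> 0
  [11, 44, 10, -22, 43, -42] -> [33, 132, 30, -66, 129, -126] -> [132, 30, -66, -126] -> [-66, -126] -> [-66, -126] -> [-64, -124] -> 2
  [-41, 31, -28, -50] -> [-123, 93, -84, -150] -> [-84, -150] -> [-84, -150] -> [-84, -150] -> [-82, -148] -> 2
  [43, -36, -29, 41, -26, -38, -47, -36, 49, -7] -> [129, -108, -87, 123, -78, -114, -141, -108, 147, -21] -> [-108, -78, -114, -108] -> [-108, -78, -114, -108] -> [-78, -108, -108, -114] -> [-76, -106, -106, -112] -> 4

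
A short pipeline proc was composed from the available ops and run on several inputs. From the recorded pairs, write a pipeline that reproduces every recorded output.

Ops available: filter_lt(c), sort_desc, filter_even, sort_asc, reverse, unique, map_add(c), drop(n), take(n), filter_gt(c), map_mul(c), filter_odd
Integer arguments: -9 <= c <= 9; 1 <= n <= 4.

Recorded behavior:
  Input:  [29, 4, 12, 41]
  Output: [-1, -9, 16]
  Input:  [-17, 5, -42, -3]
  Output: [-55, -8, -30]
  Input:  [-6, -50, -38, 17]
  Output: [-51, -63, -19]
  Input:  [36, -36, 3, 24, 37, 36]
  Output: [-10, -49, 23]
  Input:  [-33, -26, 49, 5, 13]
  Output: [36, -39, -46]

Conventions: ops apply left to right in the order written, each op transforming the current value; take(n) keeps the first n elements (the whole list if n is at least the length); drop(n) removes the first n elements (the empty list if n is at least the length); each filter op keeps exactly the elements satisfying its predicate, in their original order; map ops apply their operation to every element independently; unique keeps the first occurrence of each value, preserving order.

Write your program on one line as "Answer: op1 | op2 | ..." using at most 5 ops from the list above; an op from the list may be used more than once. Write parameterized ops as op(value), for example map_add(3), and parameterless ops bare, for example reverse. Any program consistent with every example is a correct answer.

map_add(-4) | map_add(-9) | take(3) | reverse

Check, running the answer program on each example:
  [29, 4, 12, 41] -> [25, 0, 8, 37] -> [16, -9, -1, 28] -> [16, -9, -1] -> [-1, -9, 16]
  [-17, 5, -42, -3] -> [-21, 1, -46, -7] -> [-30, -8, -55, -16] -> [-30, -8, -55] -> [-55, -8, -30]
  [-6, -50, -38, 17] -> [-10, -54, -42, 13] -> [-19, -63, -51, 4] -> [-19, -63, -51] -> [-51, -63, -19]
  [36, -36, 3, 24, 37, 36] -> [32, -40, -1, 20, 33, 32] -> [23, -49, -10, 11, 24, 23] -> [23, -49, -10] -> [-10, -49, 23]
  [-33, -26, 49, 5, 13] -> [-37, -30, 45, 1, 9] -> [-46, -39, 36, -8, 0] -> [-46, -39, 36] -> [36, -39, -46]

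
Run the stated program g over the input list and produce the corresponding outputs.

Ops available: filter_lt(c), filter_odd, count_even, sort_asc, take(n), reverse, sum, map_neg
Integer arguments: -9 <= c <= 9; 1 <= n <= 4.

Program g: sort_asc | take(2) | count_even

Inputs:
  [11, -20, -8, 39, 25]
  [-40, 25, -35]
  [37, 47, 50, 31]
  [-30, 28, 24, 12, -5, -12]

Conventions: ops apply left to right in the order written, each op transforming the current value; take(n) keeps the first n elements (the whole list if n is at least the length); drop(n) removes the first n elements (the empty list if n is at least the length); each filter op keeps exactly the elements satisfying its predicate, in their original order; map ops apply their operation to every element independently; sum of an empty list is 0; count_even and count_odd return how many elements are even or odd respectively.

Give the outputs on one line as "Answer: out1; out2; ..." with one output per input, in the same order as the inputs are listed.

Execution, op by op:
  [11, -20, -8, 39, 25] -> [-20, -8, 11, 25, 39] -> [-20, -8] -> 2
  [-40, 25, -35] -> [-40, -35, 25] -> [-40, -35] -> 1
  [37, 47, 50, 31] -> [31, 37, 47, 50] -> [31, 37] -> 0
  [-30, 28, 24, 12, -5, -12] -> [-30, -12, -5, 12, 24, 28] -> [-30, -12] -> 2

2; 1; 0; 2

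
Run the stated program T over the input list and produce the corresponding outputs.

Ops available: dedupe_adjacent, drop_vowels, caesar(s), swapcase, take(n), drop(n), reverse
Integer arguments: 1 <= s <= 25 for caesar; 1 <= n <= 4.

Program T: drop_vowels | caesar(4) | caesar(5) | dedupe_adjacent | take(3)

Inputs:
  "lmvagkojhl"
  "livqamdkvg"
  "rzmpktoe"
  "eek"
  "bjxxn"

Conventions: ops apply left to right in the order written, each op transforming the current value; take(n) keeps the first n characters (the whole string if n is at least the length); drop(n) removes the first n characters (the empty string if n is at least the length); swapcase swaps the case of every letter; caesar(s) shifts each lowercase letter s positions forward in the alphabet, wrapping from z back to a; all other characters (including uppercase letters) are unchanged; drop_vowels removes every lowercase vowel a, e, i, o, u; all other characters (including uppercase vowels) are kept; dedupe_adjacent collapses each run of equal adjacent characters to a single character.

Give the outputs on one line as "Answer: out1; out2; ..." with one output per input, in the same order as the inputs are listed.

"uve"; "uez"; "aiv"; "t"; "ksg"

Execution, op by op:
  "lmvagkojhl" -> "lmvgkjhl" -> "pqzkonlp" -> "uveptsqu" -> "uveptsqu" -> "uve"
  "livqamdkvg" -> "lvqmdkvg" -> "pzuqhozk" -> "uezvmtep" -> "uezvmtep" -> "uez"
  "rzmpktoe" -> "rzmpkt" -> "vdqtox" -> "aivytc" -> "aivytc" -> "aiv"
  "eek" -> "k" -> "o" -> "t" -> "t" -> "t"
  "bjxxn" -> "bjxxn" -> "fnbbr" -> "ksggw" -> "ksgw" -> "ksg"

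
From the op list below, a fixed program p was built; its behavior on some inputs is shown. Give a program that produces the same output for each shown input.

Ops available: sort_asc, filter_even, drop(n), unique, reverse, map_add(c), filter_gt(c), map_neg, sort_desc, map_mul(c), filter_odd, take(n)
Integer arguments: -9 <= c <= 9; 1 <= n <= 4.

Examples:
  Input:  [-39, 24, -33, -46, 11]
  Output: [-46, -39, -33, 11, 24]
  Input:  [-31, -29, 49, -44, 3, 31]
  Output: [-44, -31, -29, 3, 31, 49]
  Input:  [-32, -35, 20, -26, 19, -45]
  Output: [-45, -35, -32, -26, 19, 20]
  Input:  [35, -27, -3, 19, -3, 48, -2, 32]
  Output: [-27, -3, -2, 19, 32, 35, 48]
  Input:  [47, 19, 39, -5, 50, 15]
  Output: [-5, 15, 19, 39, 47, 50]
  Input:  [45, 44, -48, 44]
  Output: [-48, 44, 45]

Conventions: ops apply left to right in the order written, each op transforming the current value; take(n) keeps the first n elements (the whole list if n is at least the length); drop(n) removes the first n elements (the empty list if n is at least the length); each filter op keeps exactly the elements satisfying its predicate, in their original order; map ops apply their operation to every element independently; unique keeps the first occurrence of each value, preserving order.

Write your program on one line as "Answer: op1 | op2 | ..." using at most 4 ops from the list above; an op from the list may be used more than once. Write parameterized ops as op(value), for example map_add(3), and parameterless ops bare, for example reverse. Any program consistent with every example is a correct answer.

map_neg | unique | map_neg | sort_asc

Check, running the answer program on each example:
  [-39, 24, -33, -46, 11] -> [39, -24, 33, 46, -11] -> [39, -24, 33, 46, -11] -> [-39, 24, -33, -46, 11] -> [-46, -39, -33, 11, 24]
  [-31, -29, 49, -44, 3, 31] -> [31, 29, -49, 44, -3, -31] -> [31, 29, -49, 44, -3, -31] -> [-31, -29, 49, -44, 3, 31] -> [-44, -31, -29, 3, 31, 49]
  [-32, -35, 20, -26, 19, -45] -> [32, 35, -20, 26, -19, 45] -> [32, 35, -20, 26, -19, 45] -> [-32, -35, 20, -26, 19, -45] -> [-45, -35, -32, -26, 19, 20]
  [35, -27, -3, 19, -3, 48, -2, 32] -> [-35, 27, 3, -19, 3, -48, 2, -32] -> [-35, 27, 3, -19, -48, 2, -32] -> [35, -27, -3, 19, 48, -2, 32] -> [-27, -3, -2, 19, 32, 35, 48]
  [47, 19, 39, -5, 50, 15] -> [-47, -19, -39, 5, -50, -15] -> [-47, -19, -39, 5, -50, -15] -> [47, 19, 39, -5, 50, 15] -> [-5, 15, 19, 39, 47, 50]
  [45, 44, -48, 44] -> [-45, -44, 48, -44] -> [-45, -44, 48] -> [45, 44, -48] -> [-48, 44, 45]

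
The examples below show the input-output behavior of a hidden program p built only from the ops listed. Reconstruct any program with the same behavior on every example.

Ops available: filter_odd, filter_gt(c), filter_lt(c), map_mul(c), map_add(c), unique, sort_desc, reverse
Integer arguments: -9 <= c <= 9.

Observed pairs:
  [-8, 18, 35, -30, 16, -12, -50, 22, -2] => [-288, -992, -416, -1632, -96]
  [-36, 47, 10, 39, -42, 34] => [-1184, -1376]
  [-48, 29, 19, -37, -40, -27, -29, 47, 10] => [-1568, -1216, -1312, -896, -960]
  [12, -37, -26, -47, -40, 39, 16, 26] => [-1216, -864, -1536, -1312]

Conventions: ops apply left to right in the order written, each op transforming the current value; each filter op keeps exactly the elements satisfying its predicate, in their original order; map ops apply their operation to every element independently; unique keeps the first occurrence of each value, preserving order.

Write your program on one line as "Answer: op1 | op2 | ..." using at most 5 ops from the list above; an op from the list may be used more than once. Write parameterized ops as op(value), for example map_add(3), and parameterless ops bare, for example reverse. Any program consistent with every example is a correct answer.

map_add(-1) | map_mul(-8) | filter_gt(8) | map_mul(-4)

Check, running the answer program on each example:
  [-8, 18, 35, -30, 16, -12, -50, 22, -2] -> [-9, 17, 34, -31, 15, -13, -51, 21, -3] -> [72, -136, -272, 248, -120, 104, 408, -168, 24] -> [72, 248, 104, 408, 24] -> [-288, -992, -416, -1632, -96]
  [-36, 47, 10, 39, -42, 34] -> [-37, 46, 9, 38, -43, 33] -> [296, -368, -72, -304, 344, -264] -> [296, 344] -> [-1184, -1376]
  [-48, 29, 19, -37, -40, -27, -29, 47, 10] -> [-49, 28, 18, -38, -41, -28, -30, 46, 9] -> [392, -224, -144, 304, 328, 224, 240, -368, -72] -> [392, 304, 328, 224, 240] -> [-1568, -1216, -1312, -896, -960]
  [12, -37, -26, -47, -40, 39, 16, 26] -> [11, -38, -27, -48, -41, 38, 15, 25] -> [-88, 304, 216, 384, 328, -304, -120, -200] -> [304, 216, 384, 328] -> [-1216, -864, -1536, -1312]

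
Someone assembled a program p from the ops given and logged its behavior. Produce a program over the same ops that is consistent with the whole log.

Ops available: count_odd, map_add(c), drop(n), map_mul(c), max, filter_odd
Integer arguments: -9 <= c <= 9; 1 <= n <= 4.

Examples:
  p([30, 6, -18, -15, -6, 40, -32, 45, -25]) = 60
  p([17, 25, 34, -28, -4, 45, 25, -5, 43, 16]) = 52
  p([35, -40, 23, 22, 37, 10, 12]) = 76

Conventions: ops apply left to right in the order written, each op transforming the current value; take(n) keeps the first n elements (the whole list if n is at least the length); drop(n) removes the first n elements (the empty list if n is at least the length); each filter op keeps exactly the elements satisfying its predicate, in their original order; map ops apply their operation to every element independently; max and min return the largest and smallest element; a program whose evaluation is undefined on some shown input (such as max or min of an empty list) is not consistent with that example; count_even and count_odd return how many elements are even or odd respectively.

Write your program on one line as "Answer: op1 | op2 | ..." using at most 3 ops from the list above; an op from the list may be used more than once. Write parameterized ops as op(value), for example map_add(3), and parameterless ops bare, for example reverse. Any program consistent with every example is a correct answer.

map_mul(-2) | map_add(-4) | max

Check, running the answer program on each example:
  [30, 6, -18, -15, -6, 40, -32, 45, -25] -> [-60, -12, 36, 30, 12, -80, 64, -90, 50] -> [-64, -16, 32, 26, 8, -84, 60, -94, 46] -> 60
  [17, 25, 34, -28, -4, 45, 25, -5, 43, 16] -> [-34, -50, -68, 56, 8, -90, -50, 10, -86, -32] -> [-38, -54, -72, 52, 4, -94, -54, 6, -90, -36] -> 52
  [35, -40, 23, 22, 37, 10, 12] -> [-70, 80, -46, -44, -74, -20, -24] -> [-74, 76, -50, -48, -78, -24, -28] -> 76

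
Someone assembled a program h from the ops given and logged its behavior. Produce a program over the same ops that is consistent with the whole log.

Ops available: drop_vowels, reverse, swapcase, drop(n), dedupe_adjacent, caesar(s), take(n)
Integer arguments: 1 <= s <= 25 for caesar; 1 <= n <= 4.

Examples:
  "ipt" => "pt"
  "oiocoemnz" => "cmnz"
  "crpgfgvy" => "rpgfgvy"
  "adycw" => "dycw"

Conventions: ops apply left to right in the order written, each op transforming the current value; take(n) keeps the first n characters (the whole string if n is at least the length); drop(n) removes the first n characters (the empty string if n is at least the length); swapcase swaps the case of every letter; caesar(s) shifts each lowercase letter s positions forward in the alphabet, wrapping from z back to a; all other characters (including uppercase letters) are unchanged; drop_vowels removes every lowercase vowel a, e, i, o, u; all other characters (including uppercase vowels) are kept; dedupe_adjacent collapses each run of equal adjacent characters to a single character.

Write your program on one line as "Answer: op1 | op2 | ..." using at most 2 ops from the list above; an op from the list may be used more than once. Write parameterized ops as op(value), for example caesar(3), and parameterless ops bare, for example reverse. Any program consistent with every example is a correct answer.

drop(1) | drop_vowels

Check, running the answer program on each example:
  "ipt" -> "pt" -> "pt"
  "oiocoemnz" -> "iocoemnz" -> "cmnz"
  "crpgfgvy" -> "rpgfgvy" -> "rpgfgvy"
  "adycw" -> "dycw" -> "dycw"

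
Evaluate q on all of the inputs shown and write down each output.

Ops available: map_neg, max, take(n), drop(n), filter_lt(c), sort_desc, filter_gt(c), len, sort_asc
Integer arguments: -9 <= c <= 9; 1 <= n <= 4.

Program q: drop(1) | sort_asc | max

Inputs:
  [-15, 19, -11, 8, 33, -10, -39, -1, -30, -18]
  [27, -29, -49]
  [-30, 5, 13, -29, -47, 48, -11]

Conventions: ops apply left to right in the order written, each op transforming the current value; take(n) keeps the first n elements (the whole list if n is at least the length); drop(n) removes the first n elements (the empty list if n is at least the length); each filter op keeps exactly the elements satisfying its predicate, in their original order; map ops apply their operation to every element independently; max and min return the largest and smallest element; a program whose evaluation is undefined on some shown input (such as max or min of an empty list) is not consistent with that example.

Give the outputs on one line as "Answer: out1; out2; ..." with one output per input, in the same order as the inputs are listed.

Execution, op by op:
  [-15, 19, -11, 8, 33, -10, -39, -1, -30, -18] -> [19, -11, 8, 33, -10, -39, -1, -30, -18] -> [-39, -30, -18, -11, -10, -1, 8, 19, 33] -> 33
  [27, -29, -49] -> [-29, -49] -> [-49, -29] -> -29
  [-30, 5, 13, -29, -47, 48, -11] -> [5, 13, -29, -47, 48, -11] -> [-47, -29, -11, 5, 13, 48] -> 48

33; -29; 48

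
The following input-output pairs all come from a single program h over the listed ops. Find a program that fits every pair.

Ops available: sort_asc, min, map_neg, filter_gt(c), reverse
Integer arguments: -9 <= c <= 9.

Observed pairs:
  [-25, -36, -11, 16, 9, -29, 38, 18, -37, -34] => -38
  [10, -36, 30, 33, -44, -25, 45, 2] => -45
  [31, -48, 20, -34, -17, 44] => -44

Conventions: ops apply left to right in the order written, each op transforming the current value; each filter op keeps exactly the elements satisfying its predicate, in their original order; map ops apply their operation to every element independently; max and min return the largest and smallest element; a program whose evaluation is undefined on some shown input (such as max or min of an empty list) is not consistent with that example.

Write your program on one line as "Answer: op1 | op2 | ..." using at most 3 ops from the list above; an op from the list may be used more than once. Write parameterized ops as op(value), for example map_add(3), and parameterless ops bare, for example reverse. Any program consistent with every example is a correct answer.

sort_asc | map_neg | min

Check, running the answer program on each example:
  [-25, -36, -11, 16, 9, -29, 38, 18, -37, -34] -> [-37, -36, -34, -29, -25, -11, 9, 16, 18, 38] -> [37, 36, 34, 29, 25, 11, -9, -16, -18, -38] -> -38
  [10, -36, 30, 33, -44, -25, 45, 2] -> [-44, -36, -25, 2, 10, 30, 33, 45] -> [44, 36, 25, -2, -10, -30, -33, -45] -> -45
  [31, -48, 20, -34, -17, 44] -> [-48, -34, -17, 20, 31, 44] -> [48, 34, 17, -20, -31, -44] -> -44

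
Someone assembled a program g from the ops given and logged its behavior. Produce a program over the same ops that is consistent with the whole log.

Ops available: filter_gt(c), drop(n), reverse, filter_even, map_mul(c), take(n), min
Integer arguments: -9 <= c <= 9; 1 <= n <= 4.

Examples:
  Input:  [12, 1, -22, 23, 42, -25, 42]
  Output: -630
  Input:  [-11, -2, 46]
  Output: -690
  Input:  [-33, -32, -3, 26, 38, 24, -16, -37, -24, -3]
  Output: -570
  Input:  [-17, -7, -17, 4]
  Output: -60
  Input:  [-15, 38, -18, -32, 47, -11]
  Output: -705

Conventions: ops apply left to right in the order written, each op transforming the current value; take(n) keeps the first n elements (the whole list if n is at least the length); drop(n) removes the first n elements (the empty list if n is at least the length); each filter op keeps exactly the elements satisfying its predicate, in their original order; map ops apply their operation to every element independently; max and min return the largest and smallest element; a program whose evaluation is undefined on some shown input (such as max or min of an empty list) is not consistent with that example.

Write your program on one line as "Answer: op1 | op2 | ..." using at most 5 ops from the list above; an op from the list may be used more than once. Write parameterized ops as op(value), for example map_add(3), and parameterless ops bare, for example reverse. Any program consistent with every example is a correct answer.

reverse | map_mul(5) | map_mul(-3) | min

Check, running the answer program on each example:
  [12, 1, -22, 23, 42, -25, 42] -> [42, -25, 42, 23, -22, 1, 12] -> [210, -125, 210, 115, -110, 5, 60] -> [-630, 375, -630, -345, 330, -15, -180] -> -630
  [-11, -2, 46] -> [46, -2, -11] -> [230, -10, -55] -> [-690, 30, 165] -> -690
  [-33, -32, -3, 26, 38, 24, -16, -37, -24, -3] -> [-3, -24, -37, -16, 24, 38, 26, -3, -32, -33] -> [-15, -120, -185, -80, 120, 190, 130, -15, -160, -165] -> [45, 360, 555, 240, -360, -570, -390, 45, 480, 495] -> -570
  [-17, -7, -17, 4] -> [4, -17, -7, -17] -> [20, -85, -35, -85] -> [-60, 255, 105, 255] -> -60
  [-15, 38, -18, -32, 47, -11] -> [-11, 47, -32, -18, 38, -15] -> [-55, 235, -160, -90, 190, -75] -> [165, -705, 480, 270, -570, 225] -> -705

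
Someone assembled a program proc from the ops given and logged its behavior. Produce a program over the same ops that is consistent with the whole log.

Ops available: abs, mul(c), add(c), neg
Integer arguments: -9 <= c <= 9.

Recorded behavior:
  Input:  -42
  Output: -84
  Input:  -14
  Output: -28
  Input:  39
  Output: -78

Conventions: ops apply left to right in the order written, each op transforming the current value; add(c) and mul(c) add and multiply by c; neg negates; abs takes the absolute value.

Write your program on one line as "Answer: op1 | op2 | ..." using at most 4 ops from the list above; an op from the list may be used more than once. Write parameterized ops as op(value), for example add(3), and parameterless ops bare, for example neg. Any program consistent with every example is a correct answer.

mul(-2) | abs | neg

Check, running the answer program on each example:
  -42 -> 84 -> 84 -> -84
  -14 -> 28 -> 28 -> -28
  39 -> -78 -> 78 -> -78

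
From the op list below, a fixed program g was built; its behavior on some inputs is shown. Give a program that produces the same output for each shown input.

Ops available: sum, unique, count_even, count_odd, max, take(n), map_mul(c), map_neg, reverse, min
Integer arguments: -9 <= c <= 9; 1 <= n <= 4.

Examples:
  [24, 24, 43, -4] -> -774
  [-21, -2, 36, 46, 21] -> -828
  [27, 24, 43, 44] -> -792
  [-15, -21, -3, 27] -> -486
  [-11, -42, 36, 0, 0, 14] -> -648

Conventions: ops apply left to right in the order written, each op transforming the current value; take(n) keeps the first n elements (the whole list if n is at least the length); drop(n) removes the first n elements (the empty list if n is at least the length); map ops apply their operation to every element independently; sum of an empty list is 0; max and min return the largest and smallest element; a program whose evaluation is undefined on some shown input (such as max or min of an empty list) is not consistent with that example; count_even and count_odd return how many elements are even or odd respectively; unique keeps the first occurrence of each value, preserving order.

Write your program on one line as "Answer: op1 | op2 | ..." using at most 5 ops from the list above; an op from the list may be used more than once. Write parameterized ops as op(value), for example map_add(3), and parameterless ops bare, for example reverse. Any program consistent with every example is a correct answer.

map_mul(-2) | reverse | map_mul(9) | min

Check, running the answer program on each example:
  [24, 24, 43, -4] -> [-48, -48, -86, 8] -> [8, -86, -48, -48] -> [72, -774, -432, -432] -> -774
  [-21, -2, 36, 46, 21] -> [42, 4, -72, -92, -42] -> [-42, -92, -72, 4, 42] -> [-378, -828, -648, 36, 378] -> -828
  [27, 24, 43, 44] -> [-54, -48, -86, -88] -> [-88, -86, -48, -54] -> [-792, -774, -432, -486] -> -792
  [-15, -21, -3, 27] -> [30, 42, 6, -54] -> [-54, 6, 42, 30] -> [-486, 54, 378, 270] -> -486
  [-11, -42, 36, 0, 0, 14] -> [22, 84, -72, 0, 0, -28] -> [-28, 0, 0, -72, 84, 22] -> [-252, 0, 0, -648, 756, 198] -> -648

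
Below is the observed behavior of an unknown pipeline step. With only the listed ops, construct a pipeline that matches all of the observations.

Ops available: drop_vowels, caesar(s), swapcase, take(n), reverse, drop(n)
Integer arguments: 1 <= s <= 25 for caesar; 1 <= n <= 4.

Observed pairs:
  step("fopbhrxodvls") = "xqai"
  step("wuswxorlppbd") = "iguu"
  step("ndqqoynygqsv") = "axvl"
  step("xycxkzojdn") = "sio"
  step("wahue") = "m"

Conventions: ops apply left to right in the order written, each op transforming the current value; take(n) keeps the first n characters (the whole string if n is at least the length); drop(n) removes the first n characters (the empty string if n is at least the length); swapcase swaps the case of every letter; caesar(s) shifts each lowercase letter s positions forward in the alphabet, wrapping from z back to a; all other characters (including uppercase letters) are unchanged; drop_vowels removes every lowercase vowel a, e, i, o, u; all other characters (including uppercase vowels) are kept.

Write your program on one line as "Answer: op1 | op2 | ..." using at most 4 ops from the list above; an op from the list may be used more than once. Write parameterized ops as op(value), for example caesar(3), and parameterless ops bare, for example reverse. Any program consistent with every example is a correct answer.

reverse | take(4) | drop_vowels | caesar(5)

Check, running the answer program on each example:
  "fopbhrxodvls" -> "slvdoxrhbpof" -> "slvd" -> "slvd" -> "xqai"
  "wuswxorlppbd" -> "dbpplroxwsuw" -> "dbpp" -> "dbpp" -> "iguu"
  "ndqqoynygqsv" -> "vsqgynyoqqdn" -> "vsqg" -> "vsqg" -> "axvl"
  "xycxkzojdn" -> "ndjozkxcyx" -> "ndjo" -> "ndj" -> "sio"
  "wahue" -> "euhaw" -> "euha" -> "h" -> "m"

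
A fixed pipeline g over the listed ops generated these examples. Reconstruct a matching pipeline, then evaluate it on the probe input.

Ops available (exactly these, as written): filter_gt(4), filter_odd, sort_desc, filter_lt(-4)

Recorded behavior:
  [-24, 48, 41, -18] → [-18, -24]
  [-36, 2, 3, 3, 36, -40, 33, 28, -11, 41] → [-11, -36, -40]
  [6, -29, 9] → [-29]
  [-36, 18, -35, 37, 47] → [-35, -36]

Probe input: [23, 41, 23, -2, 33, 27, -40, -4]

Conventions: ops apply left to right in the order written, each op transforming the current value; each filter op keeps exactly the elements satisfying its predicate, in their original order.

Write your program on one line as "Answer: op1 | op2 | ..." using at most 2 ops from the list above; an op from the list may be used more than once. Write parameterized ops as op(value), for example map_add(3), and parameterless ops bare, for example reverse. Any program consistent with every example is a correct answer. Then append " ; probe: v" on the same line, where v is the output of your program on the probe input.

filter_lt(-4) | sort_desc ; probe: [-40]

Check, running the answer program on each example:
  [-24, 48, 41, -18] -> [-24, -18] -> [-18, -24]
  [-36, 2, 3, 3, 36, -40, 33, 28, -11, 41] -> [-36, -40, -11] -> [-11, -36, -40]
  [6, -29, 9] -> [-29] -> [-29]
  [-36, 18, -35, 37, 47] -> [-36, -35] -> [-35, -36]
  probe: [23, 41, 23, -2, 33, 27, -40, -4] -> [-40] -> [-40]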